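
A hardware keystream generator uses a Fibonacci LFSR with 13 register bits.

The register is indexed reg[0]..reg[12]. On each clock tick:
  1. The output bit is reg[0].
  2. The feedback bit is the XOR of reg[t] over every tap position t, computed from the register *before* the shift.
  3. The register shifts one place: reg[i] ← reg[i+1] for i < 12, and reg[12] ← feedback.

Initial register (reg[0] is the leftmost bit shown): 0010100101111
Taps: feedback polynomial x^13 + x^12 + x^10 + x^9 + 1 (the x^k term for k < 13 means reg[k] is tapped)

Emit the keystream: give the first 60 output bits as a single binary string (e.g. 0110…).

step | reg (before) | out | fb
   0 | 0010100101111 | 0 | 1
   1 | 0101001011111 | 0 | 1
   2 | 1010010111111 | 1 | 0
   3 | 0100101111110 | 0 | 0
   4 | 1001011111100 | 1 | 1
   5 | 0010111111001 | 0 | 0
   6 | 0101111110010 | 0 | 0
   7 | 1011111100100 | 1 | 0
   8 | 0111111001000 | 0 | 1
   9 | 1111110010001 | 1 | 0
  10 | 1111100100010 | 1 | 1
  11 | 1111001000101 | 1 | 1
  12 | 1110010001011 | 1 | 1
  13 | 1100100010111 | 1 | 1
  14 | 1001000101111 | 1 | 0
  15 | 0010001011110 | 0 | 0
  16 | 0100010111100 | 0 | 0
  17 | 1000101111000 | 1 | 0
  18 | 0001011110000 | 0 | 0
  19 | 0010111100000 | 0 | 0
  20 | 0101111000000 | 0 | 0
  21 | 1011110000000 | 1 | 1
  22 | 0111100000001 | 0 | 1
  23 | 1111000000011 | 1 | 0
  24 | 1110000000110 | 1 | 0
  25 | 1100000001100 | 1 | 1
  26 | 1000000011001 | 1 | 1
  27 | 0000000110011 | 0 | 1
  28 | 0000001100111 | 0 | 0
  29 | 0000011001110 | 0 | 0
  30 | 0000110011100 | 0 | 0
  31 | 0001100111000 | 0 | 1
  32 | 0011001110001 | 0 | 1
  33 | 0110011100011 | 0 | 1
  34 | 1100111000111 | 1 | 1
  35 | 1001110001111 | 1 | 0
  36 | 0011100011110 | 0 | 0
  37 | 0111000111100 | 0 | 0
  38 | 1110001111000 | 1 | 0
  39 | 1100011110000 | 1 | 1
  40 | 1000111100001 | 1 | 0
  41 | 0001111000010 | 0 | 0
  42 | 0011110000100 | 0 | 1
  43 | 0111100001001 | 0 | 0
  44 | 1111000010010 | 1 | 1
  45 | 1110000100101 | 1 | 1
  46 | 1100001001011 | 1 | 1
  47 | 1000010010111 | 1 | 1
  48 | 0000100101111 | 0 | 1
  49 | 0001001011111 | 0 | 1
  50 | 0010010111111 | 0 | 1
  51 | 0100101111111 | 0 | 1
  52 | 1001011111111 | 1 | 0
  53 | 0010111111110 | 0 | 0
  54 | 0101111111100 | 0 | 0
  55 | 1011111111000 | 1 | 0
  56 | 0111111110000 | 0 | 0
  57 | 1111111100000 | 1 | 1
  58 | 1111111000001 | 1 | 0
  59 | 1111110000010 | 1 | 1

001010010111111001000101111000000011001110001111000010010111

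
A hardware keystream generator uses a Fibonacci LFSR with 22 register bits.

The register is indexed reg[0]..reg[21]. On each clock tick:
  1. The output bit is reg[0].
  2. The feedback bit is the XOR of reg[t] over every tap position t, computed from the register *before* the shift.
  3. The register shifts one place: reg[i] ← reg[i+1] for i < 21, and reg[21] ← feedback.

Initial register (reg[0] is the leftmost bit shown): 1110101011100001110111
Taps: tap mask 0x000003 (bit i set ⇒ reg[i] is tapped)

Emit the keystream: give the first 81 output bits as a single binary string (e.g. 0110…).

step | reg (before) | out | fb
   0 | 1110101011100001110111 | 1 | 0
   1 | 1101010111000011101110 | 1 | 0
   2 | 1010101110000111011100 | 1 | 1
   3 | 0101011100001110111001 | 0 | 1
   4 | 1010111000011101110011 | 1 | 1
   5 | 0101110000111011100111 | 0 | 1
   6 | 1011100001110111001111 | 1 | 1
   7 | 0111000011101110011111 | 0 | 1
   8 | 1110000111011100111111 | 1 | 0
   9 | 1100001110111001111110 | 1 | 0
  10 | 1000011101110011111100 | 1 | 1
  11 | 0000111011100111111001 | 0 | 0
  12 | 0001110111001111110010 | 0 | 0
  13 | 0011101110011111100100 | 0 | 0
  14 | 0111011100111111001000 | 0 | 1
  15 | 1110111001111110010001 | 1 | 0
  16 | 1101110011111100100010 | 1 | 0
  17 | 1011100111111001000100 | 1 | 1
  18 | 0111001111110010001001 | 0 | 1
  19 | 1110011111100100010011 | 1 | 0
  20 | 1100111111001000100110 | 1 | 0
  21 | 1001111110010001001100 | 1 | 1
  22 | 0011111100100010011001 | 0 | 0
  23 | 0111111001000100110010 | 0 | 1
  24 | 1111110010001001100101 | 1 | 0
  25 | 1111100100010011001010 | 1 | 0
  26 | 1111001000100110010100 | 1 | 0
  27 | 1110010001001100101000 | 1 | 0
  28 | 1100100010011001010000 | 1 | 0
  29 | 1001000100110010100000 | 1 | 1
  30 | 0010001001100101000001 | 0 | 0
  31 | 0100010011001010000010 | 0 | 1
  32 | 1000100110010100000101 | 1 | 1
  33 | 0001001100101000001011 | 0 | 0
  34 | 0010011001010000010110 | 0 | 0
  35 | 0100110010100000101100 | 0 | 1
  36 | 1001100101000001011001 | 1 | 1
  37 | 0011001010000010110011 | 0 | 0
  38 | 0110010100000101100110 | 0 | 1
  39 | 1100101000001011001101 | 1 | 0
  40 | 1001010000010110011010 | 1 | 1
  41 | 0010100000101100110101 | 0 | 0
  42 | 0101000001011001101010 | 0 | 1
  43 | 1010000010110011010101 | 1 | 1
  44 | 0100000101100110101011 | 0 | 1
  45 | 1000001011001101010111 | 1 | 1
  46 | 0000010110011010101111 | 0 | 0
  47 | 0000101100110101011110 | 0 | 0
  48 | 0001011001101010111100 | 0 | 0
  49 | 0010110011010101111000 | 0 | 0
  50 | 0101100110101011110000 | 0 | 1
  51 | 1011001101010111100001 | 1 | 1
  52 | 0110011010101111000011 | 0 | 1
  53 | 1100110101011110000111 | 1 | 0
  54 | 1001101010111100001110 | 1 | 1
  55 | 0011010101111000011101 | 0 | 0
  56 | 0110101011110000111010 | 0 | 1
  57 | 1101010111100001110101 | 1 | 0
  58 | 1010101111000011101010 | 1 | 1
  59 | 0101011110000111010101 | 0 | 1
  60 | 1010111100001110101011 | 1 | 1
  61 | 0101111000011101010111 | 0 | 1
  62 | 1011110000111010101111 | 1 | 1
  63 | 0111100001110101011111 | 0 | 1
  64 | 1111000011101010111111 | 1 | 0
  65 | 1110000111010101111110 | 1 | 0
  66 | 1100001110101011111100 | 1 | 0
  67 | 1000011101010111111000 | 1 | 1
  68 | 0000111010101111110001 | 0 | 0
  69 | 0001110101011111100010 | 0 | 0
  70 | 0011101010111111000100 | 0 | 0
  71 | 0111010101111110001000 | 0 | 1
  72 | 1110101011111100010001 | 1 | 0
  73 | 1101010111111000100010 | 1 | 0
  74 | 1010101111110001000100 | 1 | 1
  75 | 0101011111100010001001 | 0 | 1
  76 | 1010111111000100010011 | 1 | 1
  77 | 0101111110001000100111 | 0 | 1
  78 | 1011111100010001001111 | 1 | 1
  79 | 0111111000100010011111 | 0 | 1
  80 | 1111110001000100111111 | 1 | 0

111010101110000111011100111111001000100110010100000101100110101011110000111010101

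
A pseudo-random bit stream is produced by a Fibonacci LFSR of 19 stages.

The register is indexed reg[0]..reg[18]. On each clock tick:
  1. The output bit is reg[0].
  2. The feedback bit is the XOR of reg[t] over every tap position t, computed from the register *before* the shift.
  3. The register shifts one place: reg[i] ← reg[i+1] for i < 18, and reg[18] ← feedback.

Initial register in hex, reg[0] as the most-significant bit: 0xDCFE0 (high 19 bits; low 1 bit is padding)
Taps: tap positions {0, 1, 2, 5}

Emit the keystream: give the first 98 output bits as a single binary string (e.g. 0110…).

k : reg_k → out_k, fb_k
0: 1101110011111110000 → 1, fb=1
1: 1011100111111100001 → 1, fb=0
2: 0111001111111000010 → 0, fb=0
3: 1110011111110000100 → 1, fb=0
4: 1100111111100001000 → 1, fb=1
5: 1001111111000010001 → 1, fb=0
6: 0011111110000100010 → 0, fb=0
7: 0111111100001000100 → 0, fb=1
8: 1111111000010001001 → 1, fb=0
9: 1111110000100010010 → 1, fb=0
10: 1111100001000100100 → 1, fb=1
11: 1111000010001001001 → 1, fb=1
12: 1110000100010010011 → 1, fb=1
13: 1100001000100100111 → 1, fb=0
14: 1000010001001001110 → 1, fb=0
15: 0000100010010011100 → 0, fb=0
16: 0001000100100111000 → 0, fb=0
17: 0010001001001110000 → 0, fb=1
18: 0100010010011100001 → 0, fb=0
19: 1000100100111000010 → 1, fb=1
20: 0001001001110000101 → 0, fb=0
21: 0010010011100001010 → 0, fb=0
22: 0100100111000010100 → 0, fb=1
23: 1001001110000101001 → 1, fb=1
24: 0010011100001010011 → 0, fb=0
25: 0100111000010100110 → 0, fb=0
26: 1001110000101001100 → 1, fb=0
27: 0011100001010011000 → 0, fb=1
28: 0111000010100110001 → 0, fb=0
29: 1110000101001100010 → 1, fb=1
30: 1100001010011000101 → 1, fb=0
31: 1000010100110001010 → 1, fb=0
32: 0000101001100010100 → 0, fb=0
33: 0001010011000101000 → 0, fb=1
34: 0010100110001010001 → 0, fb=1
35: 0101001100010100011 → 0, fb=1
36: 1010011000101000111 → 1, fb=1
37: 0100110001010001111 → 0, fb=0
38: 1001100010100011110 → 1, fb=1
39: 0011000101000111101 → 0, fb=1
40: 0110001010001111011 → 0, fb=0
41: 1100010100011110110 → 1, fb=1
42: 1000101000111101101 → 1, fb=1
43: 0001010001111011011 → 0, fb=1
44: 0010100011110110111 → 0, fb=1
45: 0101000111101101111 → 0, fb=1
46: 1010001111011011111 → 1, fb=0
47: 0100011110110111110 → 0, fb=0
48: 1000111101101111100 → 1, fb=0
49: 0001111011011111000 → 0, fb=1
50: 0011110110111110001 → 0, fb=0
51: 0111101101111100010 → 0, fb=0
52: 1111011011111000100 → 1, fb=0
53: 1110110111110001000 → 1, fb=0
54: 1101101111100010000 → 1, fb=0
55: 1011011111000100000 → 1, fb=1
56: 0110111110001000001 → 0, fb=1
57: 1101111100010000011 → 1, fb=1
58: 1011111000100000111 → 1, fb=1
59: 0111110001000001111 → 0, fb=1
60: 1111100010000011111 → 1, fb=1
61: 1111000100000111111 → 1, fb=1
62: 1110001000001111111 → 1, fb=1
63: 1100010000011111111 → 1, fb=1
64: 1000100000111111111 → 1, fb=1
65: 0001000001111111111 → 0, fb=0
66: 0010000011111111110 → 0, fb=1
67: 0100000111111111101 → 0, fb=1
68: 1000001111111111011 → 1, fb=1
69: 0000011111111110111 → 0, fb=1
70: 0000111111111101111 → 0, fb=1
71: 0001111111111011111 → 0, fb=1
72: 0011111111110111111 → 0, fb=0
73: 0111111111101111110 → 0, fb=1
74: 1111111111011111101 → 1, fb=0
75: 1111111110111111010 → 1, fb=0
76: 1111111101111110100 → 1, fb=0
77: 1111111011111101000 → 1, fb=0
78: 1111110111111010000 → 1, fb=0
79: 1111101111110100000 → 1, fb=1
80: 1111011111101000001 → 1, fb=0
81: 1110111111010000010 → 1, fb=0
82: 1101111110100000100 → 1, fb=1
83: 1011111101000001001 → 1, fb=1
84: 0111111010000010011 → 0, fb=1
85: 1111110100000100111 → 1, fb=0
86: 1111101000001001110 → 1, fb=1
87: 1111010000010011101 → 1, fb=0
88: 1110100000100111010 → 1, fb=1
89: 1101000001001110101 → 1, fb=0
90: 1010000010011101010 → 1, fb=0
91: 0100000100111010100 → 0, fb=1
92: 1000001001110101001 → 1, fb=1
93: 0000010011101010011 → 0, fb=1
94: 0000100111010100111 → 0, fb=0
95: 0001001110101001110 → 0, fb=0
96: 0010011101010011100 → 0, fb=0
97: 0100111010100111000 → 0, fb=0

11011100111111100001000100100111000010100110001010001111011011111000100000111111111101111110100000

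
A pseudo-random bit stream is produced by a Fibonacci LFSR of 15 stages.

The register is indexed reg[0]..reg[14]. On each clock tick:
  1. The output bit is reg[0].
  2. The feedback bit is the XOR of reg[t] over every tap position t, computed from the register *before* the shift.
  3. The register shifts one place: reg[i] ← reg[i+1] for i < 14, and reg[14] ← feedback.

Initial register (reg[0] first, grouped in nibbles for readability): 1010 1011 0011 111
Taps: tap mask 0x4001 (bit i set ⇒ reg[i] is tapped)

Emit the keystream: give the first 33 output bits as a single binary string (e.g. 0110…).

101010110011111001100100010101110

tick  register→output (feedback)
  0  101010110011111→1 (0)
  1  010101100111110→0 (0)
  2  101011001111100→1 (1)
  3  010110011111001→0 (1)
  4  101100111110011→1 (0)
  5  011001111100110→0 (0)
  6  110011111001100→1 (1)
  7  100111110011001→1 (0)
  8  001111100110010→0 (0)
  9  011111001100100→0 (0)
 10  111110011001000→1 (1)
 11  111100110010001→1 (0)
 12  111001100100010→1 (1)
 13  110011001000101→1 (0)
 14  100110010001010→1 (1)
 15  001100100010101→0 (1)
 16  011001000101011→0 (1)
 17  110010001010111→1 (0)
 18  100100010101110→1 (1)
 19  001000101011101→0 (1)
 20  010001010111011→0 (1)
 21  100010101110111→1 (0)
 22  000101011101110→0 (0)
 23  001010111011100→0 (0)
 24  010101110111000→0 (0)
 25  101011101110000→1 (1)
 26  010111011100001→0 (1)
 27  101110111000011→1 (0)
 28  011101110000110→0 (0)
 29  111011100001100→1 (1)
 30  110111000011001→1 (0)
 31  101110000110010→1 (1)
 32  011100001100101→0 (1)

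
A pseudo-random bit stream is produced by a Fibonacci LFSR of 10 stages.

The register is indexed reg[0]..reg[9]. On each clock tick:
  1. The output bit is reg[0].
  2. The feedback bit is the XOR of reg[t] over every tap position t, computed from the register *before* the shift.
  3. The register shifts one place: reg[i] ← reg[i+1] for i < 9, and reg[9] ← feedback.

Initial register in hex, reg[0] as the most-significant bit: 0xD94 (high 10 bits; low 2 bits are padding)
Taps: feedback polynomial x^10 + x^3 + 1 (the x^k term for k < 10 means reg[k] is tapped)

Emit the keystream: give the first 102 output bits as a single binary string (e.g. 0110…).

tick  register→output (feedback)
  0  1101100101→1 (0)
  1  1011001010→1 (0)
  2  0110010100→0 (0)
  3  1100101000→1 (1)
  4  1001010001→1 (0)
  5  0010100010→0 (0)
  6  0101000100→0 (1)
  7  1010001001→1 (1)
  8  0100010011→0 (0)
  9  1000100110→1 (1)
 10  0001001101→0 (1)
 11  0010011011→0 (0)
 12  0100110110→0 (0)
 13  1001101100→1 (0)
 14  0011011000→0 (1)
 15  0110110001→0 (0)
 16  1101100010→1 (0)
 17  1011000100→1 (0)
 18  0110001000→0 (0)
 19  1100010000→1 (1)
 20  1000100001→1 (1)
 21  0001000011→0 (1)
 22  0010000111→0 (0)
 23  0100001110→0 (0)
 24  1000011100→1 (1)
 25  0000111001→0 (0)
 26  0001110010→0 (1)
 27  0011100101→0 (1)
 28  0111001011→0 (1)
 29  1110010111→1 (1)
 30  1100101111→1 (1)
 31  1001011111→1 (0)
 32  0010111110→0 (0)
 33  0101111100→0 (1)
 34  1011111001→1 (0)
 35  0111110010→0 (1)
 36  1111100101→1 (0)
 37  1111001010→1 (0)
 38  1110010100→1 (1)
 39  1100101001→1 (1)
 40  1001010011→1 (0)
 41  0010100110→0 (0)
 42  0101001100→0 (1)
 43  1010011001→1 (1)
 44  0100110011→0 (0)
 45  1001100110→1 (0)
 46  0011001100→0 (1)
 47  0110011001→0 (0)
 48  1100110010→1 (1)
 49  1001100101→1 (0)
 50  0011001010→0 (1)
 51  0110010101→0 (0)
 52  1100101010→1 (1)
 53  1001010101→1 (0)
 54  0010101010→0 (0)
 55  0101010100→0 (1)
 56  1010101001→1 (1)
 57  0101010011→0 (1)
 58  1010100111→1 (1)
 59  0101001111→0 (1)
 60  1010011111→1 (1)
 61  0100111111→0 (0)
 62  1001111110→1 (0)
 63  0011111100→0 (1)
 64  0111111001→0 (1)
 65  1111110011→1 (0)
 66  1111100110→1 (0)
 67  1111001100→1 (0)
 68  1110011000→1 (1)
 69  1100110001→1 (1)
 70  1001100011→1 (0)
 71  0011000110→0 (1)
 72  0110001101→0 (0)
 73  1100011010→1 (1)
 74  1000110101→1 (1)
 75  0001101011→0 (1)
 76  0011010111→0 (1)
 77  0110101111→0 (0)
 78  1101011110→1 (0)
 79  1010111100→1 (1)
 80  0101111001→0 (1)
 81  1011110011→1 (0)
 82  0111100110→0 (1)
 83  1111001101→1 (0)
 84  1110011010→1 (1)
 85  1100110101→1 (1)
 86  1001101011→1 (0)
 87  0011010110→0 (1)
 88  0110101101→0 (0)
 89  1101011010→1 (0)
 90  1010110100→1 (1)
 91  0101101001→0 (1)
 92  1011010011→1 (0)
 93  0110100110→0 (0)
 94  1101001100→1 (0)
 95  1010011000→1 (1)
 96  0100110001→0 (0)
 97  1001100010→1 (0)
 98  0011000100→0 (1)
 99  0110001001→0 (0)
100  1100010010→1 (1)
101  1000100101→1 (1)

110110010100010011011000100001110010111110010100110011001010101001111110011000110101111001101011010011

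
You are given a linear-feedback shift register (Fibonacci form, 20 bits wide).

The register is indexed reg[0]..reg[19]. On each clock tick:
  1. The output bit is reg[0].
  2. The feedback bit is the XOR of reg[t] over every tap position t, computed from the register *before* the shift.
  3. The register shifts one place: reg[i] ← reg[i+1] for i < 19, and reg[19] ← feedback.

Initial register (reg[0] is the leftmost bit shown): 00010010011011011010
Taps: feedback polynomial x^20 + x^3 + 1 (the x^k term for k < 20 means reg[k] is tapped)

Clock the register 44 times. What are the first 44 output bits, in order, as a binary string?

00010010011011011010100000010000000011101000

step | reg (before) | out | fb
   0 | 00010010011011011010 | 0 | 1
   1 | 00100100110110110101 | 0 | 0
   2 | 01001001101101101010 | 0 | 0
   3 | 10010011011011010100 | 1 | 0
   4 | 00100110110110101000 | 0 | 0
   5 | 01001101101101010000 | 0 | 0
   6 | 10011011011010100000 | 1 | 0
   7 | 00110110110101000000 | 0 | 1
   8 | 01101101101010000001 | 0 | 0
   9 | 11011011010100000010 | 1 | 0
  10 | 10110110101000000100 | 1 | 0
  11 | 01101101010000001000 | 0 | 0
  12 | 11011010100000010000 | 1 | 0
  13 | 10110101000000100000 | 1 | 0
  14 | 01101010000001000000 | 0 | 0
  15 | 11010100000010000000 | 1 | 0
  16 | 10101000000100000000 | 1 | 1
  17 | 01010000001000000001 | 0 | 1
  18 | 10100000010000000011 | 1 | 1
  19 | 01000000100000000111 | 0 | 0
  20 | 10000001000000001110 | 1 | 1
  21 | 00000010000000011101 | 0 | 0
  22 | 00000100000000111010 | 0 | 0
  23 | 00001000000001110100 | 0 | 0
  24 | 00010000000011101000 | 0 | 1
  25 | 00100000000111010001 | 0 | 0
  26 | 01000000001110100010 | 0 | 0
  27 | 10000000011101000100 | 1 | 1
  28 | 00000000111010001001 | 0 | 0
  29 | 00000001110100010010 | 0 | 0
  30 | 00000011101000100100 | 0 | 0
  31 | 00000111010001001000 | 0 | 0
  32 | 00001110100010010000 | 0 | 0
  33 | 00011101000100100000 | 0 | 1
  34 | 00111010001001000001 | 0 | 1
  35 | 01110100010010000011 | 0 | 1
  36 | 11101000100100000111 | 1 | 1
  37 | 11010001001000001111 | 1 | 0
  38 | 10100010010000011110 | 1 | 1
  39 | 01000100100000111101 | 0 | 0
  40 | 10001001000001111010 | 1 | 1
  41 | 00010010000011110101 | 0 | 1
  42 | 00100100000111101011 | 0 | 0
  43 | 01001000001111010110 | 0 | 0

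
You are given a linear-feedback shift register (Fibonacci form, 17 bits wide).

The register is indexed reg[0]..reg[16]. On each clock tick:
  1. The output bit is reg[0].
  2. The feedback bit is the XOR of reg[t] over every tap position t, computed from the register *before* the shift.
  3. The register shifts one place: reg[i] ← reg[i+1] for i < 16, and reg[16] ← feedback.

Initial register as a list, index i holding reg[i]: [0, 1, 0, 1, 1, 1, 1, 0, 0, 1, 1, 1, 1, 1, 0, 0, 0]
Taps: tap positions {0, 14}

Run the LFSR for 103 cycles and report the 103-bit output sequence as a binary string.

0101111001111100001010100111000000010111110000000000101010110110110111101000101000101010000001011010000

step | reg (before) | out | fb
   0 | 01011110011111000 | 0 | 0
   1 | 10111100111110000 | 1 | 1
   2 | 01111001111100001 | 0 | 0
   3 | 11110011111000010 | 1 | 1
   4 | 11100111110000101 | 1 | 0
   5 | 11001111100001010 | 1 | 1
   6 | 10011111000010101 | 1 | 0
   7 | 00111110000101010 | 0 | 0
   8 | 01111100001010100 | 0 | 1
   9 | 11111000010101001 | 1 | 1
  10 | 11110000101010011 | 1 | 1
  11 | 11100001010100111 | 1 | 0
  12 | 11000010101001110 | 1 | 0
  13 | 10000101010011100 | 1 | 0
  14 | 00001010100111000 | 0 | 0
  15 | 00010101001110000 | 0 | 0
  16 | 00101010011100000 | 0 | 0
  17 | 01010100111000000 | 0 | 0
  18 | 10101001110000000 | 1 | 1
  19 | 01010011100000001 | 0 | 0
  20 | 10100111000000010 | 1 | 1
  21 | 01001110000000101 | 0 | 1
  22 | 10011100000001011 | 1 | 1
  23 | 00111000000010111 | 0 | 1
  24 | 01110000000101111 | 0 | 1
  25 | 11100000001011111 | 1 | 0
  26 | 11000000010111110 | 1 | 0
  27 | 10000000101111100 | 1 | 0
  28 | 00000001011111000 | 0 | 0
  29 | 00000010111110000 | 0 | 0
  30 | 00000101111100000 | 0 | 0
  31 | 00001011111000000 | 0 | 0
  32 | 00010111110000000 | 0 | 0
  33 | 00101111100000000 | 0 | 0
  34 | 01011111000000000 | 0 | 0
  35 | 10111110000000000 | 1 | 1
  36 | 01111100000000001 | 0 | 0
  37 | 11111000000000010 | 1 | 1
  38 | 11110000000000101 | 1 | 0
  39 | 11100000000001010 | 1 | 1
  40 | 11000000000010101 | 1 | 0
  41 | 10000000000101010 | 1 | 1
  42 | 00000000001010101 | 0 | 1
  43 | 00000000010101011 | 0 | 0
  44 | 00000000101010110 | 0 | 1
  45 | 00000001010101101 | 0 | 1
  46 | 00000010101011011 | 0 | 0
  47 | 00000101010110110 | 0 | 1
  48 | 00001010101101101 | 0 | 1
  49 | 00010101011011011 | 0 | 0
  50 | 00101010110110110 | 0 | 1
  51 | 01010101101101101 | 0 | 1
  52 | 10101011011011011 | 1 | 1
  53 | 01010110110110111 | 0 | 1
  54 | 10101101101101111 | 1 | 0
  55 | 01011011011011110 | 0 | 1
  56 | 10110110110111101 | 1 | 0
  57 | 01101101101111010 | 0 | 0
  58 | 11011011011110100 | 1 | 0
  59 | 10110110111101000 | 1 | 1
  60 | 01101101111010001 | 0 | 0
  61 | 11011011110100010 | 1 | 1
  62 | 10110111101000101 | 1 | 0
  63 | 01101111010001010 | 0 | 0
  64 | 11011110100010100 | 1 | 0
  65 | 10111101000101000 | 1 | 1
  66 | 01111010001010001 | 0 | 0
  67 | 11110100010100010 | 1 | 1
  68 | 11101000101000101 | 1 | 0
  69 | 11010001010001010 | 1 | 1
  70 | 10100010100010101 | 1 | 0
  71 | 01000101000101010 | 0 | 0
  72 | 10001010001010100 | 1 | 0
  73 | 00010100010101000 | 0 | 0
  74 | 00101000101010000 | 0 | 0
  75 | 01010001010100000 | 0 | 0
  76 | 10100010101000000 | 1 | 1
  77 | 01000101010000001 | 0 | 0
  78 | 10001010100000010 | 1 | 1
  79 | 00010101000000101 | 0 | 1
  80 | 00101010000001011 | 0 | 0
  81 | 01010100000010110 | 0 | 1
  82 | 10101000000101101 | 1 | 0
  83 | 01010000001011010 | 0 | 0
  84 | 10100000010110100 | 1 | 0
  85 | 01000000101101000 | 0 | 0
  86 | 10000001011010000 | 1 | 1
  87 | 00000010110100001 | 0 | 0
  88 | 00000101101000010 | 0 | 0
  89 | 00001011010000100 | 0 | 1
  90 | 00010110100001001 | 0 | 0
  91 | 00101101000010010 | 0 | 0
  92 | 01011010000100100 | 0 | 1
  93 | 10110100001001001 | 1 | 1
  94 | 01101000010010011 | 0 | 0
  95 | 11010000100100110 | 1 | 0
  96 | 10100001001001100 | 1 | 0
  97 | 01000010010011000 | 0 | 0
  98 | 10000100100110000 | 1 | 1
  99 | 00001001001100001 | 0 | 0
 100 | 00010010011000010 | 0 | 0
 101 | 00100100110000100 | 0 | 1
 102 | 01001001100001001 | 0 | 0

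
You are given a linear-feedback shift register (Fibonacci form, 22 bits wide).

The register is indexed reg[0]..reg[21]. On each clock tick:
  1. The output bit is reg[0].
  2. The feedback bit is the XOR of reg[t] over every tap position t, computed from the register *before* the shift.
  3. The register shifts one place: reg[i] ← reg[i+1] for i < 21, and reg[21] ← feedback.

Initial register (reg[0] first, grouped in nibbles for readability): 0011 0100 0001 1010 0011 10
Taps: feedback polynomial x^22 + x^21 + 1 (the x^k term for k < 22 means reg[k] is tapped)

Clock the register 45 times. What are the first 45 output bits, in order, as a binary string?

step | reg (before) | out | fb
   0 | 0011010000011010001110 | 0 | 0
   1 | 0110100000110100011100 | 0 | 0
   2 | 1101000001101000111000 | 1 | 1
   3 | 1010000011010001110001 | 1 | 0
   4 | 0100000110100011100010 | 0 | 0
   5 | 1000001101000111000100 | 1 | 1
   6 | 0000011010001110001001 | 0 | 1
   7 | 0000110100011100010011 | 0 | 1
   8 | 0001101000111000100111 | 0 | 1
   9 | 0011010001110001001111 | 0 | 1
  10 | 0110100011100010011111 | 0 | 1
  11 | 1101000111000100111111 | 1 | 0
  12 | 1010001110001001111110 | 1 | 1
  13 | 0100011100010011111101 | 0 | 1
  14 | 1000111000100111111011 | 1 | 0
  15 | 0001110001001111110110 | 0 | 0
  16 | 0011100010011111101100 | 0 | 0
  17 | 0111000100111111011000 | 0 | 0
  18 | 1110001001111110110000 | 1 | 1
  19 | 1100010011111101100001 | 1 | 0
  20 | 1000100111111011000010 | 1 | 1
  21 | 0001001111110110000101 | 0 | 1
  22 | 0010011111101100001011 | 0 | 1
  23 | 0100111111011000010111 | 0 | 1
  24 | 1001111110110000101111 | 1 | 0
  25 | 0011111101100001011110 | 0 | 0
  26 | 0111111011000010111100 | 0 | 0
  27 | 1111110110000101111000 | 1 | 1
  28 | 1111101100001011110001 | 1 | 0
  29 | 1111011000010111100010 | 1 | 1
  30 | 1110110000101111000101 | 1 | 0
  31 | 1101100001011110001010 | 1 | 1
  32 | 1011000010111100010101 | 1 | 0
  33 | 0110000101111000101010 | 0 | 0
  34 | 1100001011110001010100 | 1 | 1
  35 | 1000010111100010101001 | 1 | 0
  36 | 0000101111000101010010 | 0 | 0
  37 | 0001011110001010100100 | 0 | 0
  38 | 0010111100010101001000 | 0 | 0
  39 | 0101111000101010010000 | 0 | 0
  40 | 1011110001010100100000 | 1 | 1
  41 | 0111100010101001000001 | 0 | 1
  42 | 1111000101010010000011 | 1 | 0
  43 | 1110001010100100000110 | 1 | 1
  44 | 1100010101001000001101 | 1 | 0

001101000001101000111000100111111011000010111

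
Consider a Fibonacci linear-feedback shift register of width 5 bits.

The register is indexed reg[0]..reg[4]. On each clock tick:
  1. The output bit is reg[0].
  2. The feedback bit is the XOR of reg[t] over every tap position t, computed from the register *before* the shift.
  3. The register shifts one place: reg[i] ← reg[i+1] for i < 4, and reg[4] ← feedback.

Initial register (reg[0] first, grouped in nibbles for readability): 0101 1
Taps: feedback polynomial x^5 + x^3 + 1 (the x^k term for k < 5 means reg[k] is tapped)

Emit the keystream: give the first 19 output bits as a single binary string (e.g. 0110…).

0101110110001111100

k : reg_k → out_k, fb_k
0: 01011 → 0, fb=1
1: 10111 → 1, fb=0
2: 01110 → 0, fb=1
3: 11101 → 1, fb=1
4: 11011 → 1, fb=0
5: 10110 → 1, fb=0
6: 01100 → 0, fb=0
7: 11000 → 1, fb=1
8: 10001 → 1, fb=1
9: 00011 → 0, fb=1
10: 00111 → 0, fb=1
11: 01111 → 0, fb=1
12: 11111 → 1, fb=0
13: 11110 → 1, fb=0
14: 11100 → 1, fb=1
15: 11001 → 1, fb=1
16: 10011 → 1, fb=0
17: 00110 → 0, fb=1
18: 01101 → 0, fb=0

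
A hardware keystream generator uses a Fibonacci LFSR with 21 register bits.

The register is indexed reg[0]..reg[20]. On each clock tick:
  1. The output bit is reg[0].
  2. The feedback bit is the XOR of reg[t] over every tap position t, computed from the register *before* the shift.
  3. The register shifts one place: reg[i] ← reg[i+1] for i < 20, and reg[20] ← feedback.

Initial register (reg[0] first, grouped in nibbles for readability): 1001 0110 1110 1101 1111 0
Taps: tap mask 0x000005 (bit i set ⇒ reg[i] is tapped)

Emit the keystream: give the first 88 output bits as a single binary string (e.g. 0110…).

1001011011101101111101100110101011010001011111100000110010100100001100011111000110100111

step | reg (before) | out | fb
   0 | 100101101110110111110 | 1 | 1
   1 | 001011011101101111101 | 0 | 1
   2 | 010110111011011111011 | 0 | 0
   3 | 101101110110111110110 | 1 | 0
   4 | 011011101101111101100 | 0 | 1
   5 | 110111011011111011001 | 1 | 1
   6 | 101110110111110110011 | 1 | 0
   7 | 011101101111101100110 | 0 | 1
   8 | 111011011111011001101 | 1 | 0
   9 | 110110111110110011010 | 1 | 1
  10 | 101101111101100110101 | 1 | 0
  11 | 011011111011001101010 | 0 | 1
  12 | 110111110110011010101 | 1 | 1
  13 | 101111101100110101011 | 1 | 0
  14 | 011111011001101010110 | 0 | 1
  15 | 111110110011010101101 | 1 | 0
  16 | 111101100110101011010 | 1 | 0
  17 | 111011001101010110100 | 1 | 0
  18 | 110110011010101101000 | 1 | 1
  19 | 101100110101011010001 | 1 | 0
  20 | 011001101010110100010 | 0 | 1
  21 | 110011010101101000101 | 1 | 1
  22 | 100110101011010001011 | 1 | 1
  23 | 001101010110100010111 | 0 | 1
  24 | 011010101101000101111 | 0 | 1
  25 | 110101011010001011111 | 1 | 1
  26 | 101010110100010111111 | 1 | 0
  27 | 010101101000101111110 | 0 | 0
  28 | 101011010001011111100 | 1 | 0
  29 | 010110100010111111000 | 0 | 0
  30 | 101101000101111110000 | 1 | 0
  31 | 011010001011111100000 | 0 | 1
  32 | 110100010111111000001 | 1 | 1
  33 | 101000101111110000011 | 1 | 0
  34 | 010001011111100000110 | 0 | 0
  35 | 100010111111000001100 | 1 | 1
  36 | 000101111110000011001 | 0 | 0
  37 | 001011111100000110010 | 0 | 1
  38 | 010111111000001100101 | 0 | 0
  39 | 101111110000011001010 | 1 | 0
  40 | 011111100000110010100 | 0 | 1
  41 | 111111000001100101001 | 1 | 0
  42 | 111110000011001010010 | 1 | 0
  43 | 111100000110010100100 | 1 | 0
  44 | 111000001100101001000 | 1 | 0
  45 | 110000011001010010000 | 1 | 1
  46 | 100000110010100100001 | 1 | 1
  47 | 000001100101001000011 | 0 | 0
  48 | 000011001010010000110 | 0 | 0
  49 | 000110010100100001100 | 0 | 0
  50 | 001100101001000011000 | 0 | 1
  51 | 011001010010000110001 | 0 | 1
  52 | 110010100100001100011 | 1 | 1
  53 | 100101001000011000111 | 1 | 1
  54 | 001010010000110001111 | 0 | 1
  55 | 010100100001100011111 | 0 | 0
  56 | 101001000011000111110 | 1 | 0
  57 | 010010000110001111100 | 0 | 0
  58 | 100100001100011111000 | 1 | 1
  59 | 001000011000111110001 | 0 | 1
  60 | 010000110001111100011 | 0 | 0
  61 | 100001100011111000110 | 1 | 1
  62 | 000011000111110001101 | 0 | 0
  63 | 000110001111100011010 | 0 | 0
  64 | 001100011111000110100 | 0 | 1
  65 | 011000111110001101001 | 0 | 1
  66 | 110001111100011010011 | 1 | 1
  67 | 100011111000110100111 | 1 | 1
  68 | 000111110001101001111 | 0 | 0
  69 | 001111100011010011110 | 0 | 1
  70 | 011111000110100111101 | 0 | 1
  71 | 111110001101001111011 | 1 | 0
  72 | 111100011010011110110 | 1 | 0
  73 | 111000110100111101100 | 1 | 0
  74 | 110001101001111011000 | 1 | 1
  75 | 100011010011110110001 | 1 | 1
  76 | 000110100111101100011 | 0 | 0
  77 | 001101001111011000110 | 0 | 1
  78 | 011010011110110001101 | 0 | 1
  79 | 110100111101100011011 | 1 | 1
  80 | 101001111011000110111 | 1 | 0
  81 | 010011110110001101110 | 0 | 0
  82 | 100111101100011011100 | 1 | 1
  83 | 001111011000110111001 | 0 | 1
  84 | 011110110001101110011 | 0 | 1
  85 | 111101100011011100111 | 1 | 0
  86 | 111011000110111001110 | 1 | 0
  87 | 110110001101110011100 | 1 | 1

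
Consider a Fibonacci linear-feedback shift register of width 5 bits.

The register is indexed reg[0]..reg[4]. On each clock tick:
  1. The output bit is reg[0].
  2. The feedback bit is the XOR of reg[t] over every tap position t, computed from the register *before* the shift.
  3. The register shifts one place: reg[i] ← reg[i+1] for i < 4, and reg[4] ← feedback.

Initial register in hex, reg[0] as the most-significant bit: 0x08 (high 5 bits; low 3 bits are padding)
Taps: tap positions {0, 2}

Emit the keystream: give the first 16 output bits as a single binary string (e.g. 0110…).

tick  register→output (feedback)
  0  00001→0 (0)
  1  00010→0 (0)
  2  00100→0 (1)
  3  01001→0 (0)
  4  10010→1 (1)
  5  00101→0 (1)
  6  01011→0 (0)
  7  10110→1 (0)
  8  01100→0 (1)
  9  11001→1 (1)
 10  10011→1 (1)
 11  00111→0 (1)
 12  01111→0 (1)
 13  11111→1 (0)
 14  11110→1 (0)
 15  11100→1 (0)

0000100101100111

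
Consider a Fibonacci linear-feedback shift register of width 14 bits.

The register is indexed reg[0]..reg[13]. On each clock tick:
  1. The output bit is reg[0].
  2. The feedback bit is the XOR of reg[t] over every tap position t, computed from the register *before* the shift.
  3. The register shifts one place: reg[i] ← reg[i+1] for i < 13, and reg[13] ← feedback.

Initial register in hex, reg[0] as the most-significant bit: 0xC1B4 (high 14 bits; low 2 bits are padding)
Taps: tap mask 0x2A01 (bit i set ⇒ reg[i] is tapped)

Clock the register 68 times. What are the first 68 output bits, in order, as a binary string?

step | reg (before) | out | fb
   0 | 11000001101101 | 1 | 1
   1 | 10000011011011 | 1 | 1
   2 | 00000110110111 | 0 | 1
   3 | 00001101101111 | 0 | 0
   4 | 00011011011110 | 0 | 0
   5 | 00110110111100 | 0 | 0
   6 | 01101101111000 | 0 | 1
   7 | 11011011110001 | 1 | 1
   8 | 10110111100011 | 1 | 0
   9 | 01101111000110 | 0 | 1
  10 | 11011110001101 | 1 | 1
  11 | 10111100011011 | 1 | 1
  12 | 01111000110111 | 0 | 1
  13 | 11110001101111 | 1 | 1
  14 | 11100011011111 | 1 | 0
  15 | 11000110111110 | 1 | 1
  16 | 10001101111101 | 1 | 0
  17 | 00011011111010 | 0 | 1
  18 | 00110111110101 | 0 | 1
  19 | 01101111101011 | 0 | 1
  20 | 11011111010111 | 1 | 0
  21 | 10111110101110 | 1 | 0
  22 | 01111101011100 | 0 | 0
  23 | 11111010111000 | 1 | 0
  24 | 11110101110000 | 1 | 0
  25 | 11101011100000 | 1 | 1
  26 | 11010111000001 | 1 | 0
  27 | 10101110000010 | 1 | 1
  28 | 01011100000101 | 0 | 0
  29 | 10111000001010 | 1 | 1
  30 | 01110000010101 | 0 | 1
  31 | 11100000101011 | 1 | 0
  32 | 11000001010110 | 1 | 1
  33 | 10000010101101 | 1 | 1
  34 | 00000101011011 | 0 | 0
  35 | 00001010110110 | 0 | 0
  36 | 00010101101100 | 0 | 1
  37 | 00101011011001 | 0 | 0
  38 | 01010110110010 | 0 | 1
  39 | 10101101100101 | 1 | 1
  40 | 01011011001011 | 0 | 1
  41 | 10110110010111 | 1 | 0
  42 | 01101100101110 | 0 | 1
  43 | 11011001011101 | 1 | 0
  44 | 10110010111010 | 1 | 0
  45 | 01100101110100 | 0 | 0
  46 | 11001011101000 | 1 | 1
  47 | 10010111010001 | 1 | 1
  48 | 00101110100011 | 0 | 1
  49 | 01011101000111 | 0 | 0
  50 | 10111010001110 | 1 | 0
  51 | 01110100011100 | 0 | 0
  52 | 11101000111000 | 1 | 0
  53 | 11010001110000 | 1 | 0
  54 | 10100011100000 | 1 | 1
  55 | 01000111000001 | 0 | 1
  56 | 10001110000011 | 1 | 0
  57 | 00011100000110 | 0 | 1
  58 | 00111000001101 | 0 | 0
  59 | 01110000011010 | 0 | 1
  60 | 11100000110101 | 1 | 0
  61 | 11000001101010 | 1 | 1
  62 | 10000011010101 | 1 | 0
  63 | 00000110101010 | 0 | 0
  64 | 00001101010100 | 0 | 0
  65 | 00011010101000 | 0 | 0
  66 | 00110101010000 | 0 | 1
  67 | 01101010100001 | 0 | 1

11000001101101111000110111110101110000010101101100101110100011100000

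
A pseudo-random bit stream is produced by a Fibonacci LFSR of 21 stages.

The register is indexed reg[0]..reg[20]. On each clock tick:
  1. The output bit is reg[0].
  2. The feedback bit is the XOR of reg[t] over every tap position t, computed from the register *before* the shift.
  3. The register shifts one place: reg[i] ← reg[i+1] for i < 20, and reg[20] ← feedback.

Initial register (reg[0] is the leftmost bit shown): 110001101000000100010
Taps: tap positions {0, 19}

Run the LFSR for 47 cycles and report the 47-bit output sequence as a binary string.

11000110100000010001001010010000000010100001000

tick  register→output (feedback)
  0  110001101000000100010→1 (0)
  1  100011010000001000100→1 (1)
  2  000110100000010001001→0 (0)
  3  001101000000100010010→0 (1)
  4  011010000001000100101→0 (0)
  5  110100000010001001010→1 (0)
  6  101000000100010010100→1 (1)
  7  010000001000100101001→0 (0)
  8  100000010001001010010→1 (0)
  9  000000100010010100100→0 (0)
 10  000001000100101001000→0 (0)
 11  000010001001010010000→0 (0)
 12  000100010010100100000→0 (0)
 13  001000100101001000000→0 (0)
 14  010001001010010000000→0 (0)
 15  100010010100100000000→1 (1)
 16  000100101001000000001→0 (0)
 17  001001010010000000010→0 (1)
 18  010010100100000000101→0 (0)
 19  100101001000000001010→1 (0)
 20  001010010000000010100→0 (0)
 21  010100100000000101000→0 (0)
 22  101001000000001010000→1 (1)
 23  010010000000010100001→0 (0)
 24  100100000000101000010→1 (0)
 25  001000000001010000100→0 (0)
 26  010000000010100001000→0 (0)
 27  100000000101000010000→1 (1)
 28  000000001010000100001→0 (0)
 29  000000010100001000010→0 (1)
 30  000000101000010000101→0 (0)
 31  000001010000100001010→0 (1)
 32  000010100001000010101→0 (0)
 33  000101000010000101010→0 (1)
 34  001010000100001010101→0 (0)
 35  010100001000010101010→0 (1)
 36  101000010000101010101→1 (1)
 37  010000100001010101011→0 (1)
 38  100001000010101010111→1 (0)
 39  000010000101010101110→0 (1)
 40  000100001010101011101→0 (0)
 41  001000010101010111010→0 (1)
 42  010000101010101110101→0 (0)
 43  100001010101011101010→1 (0)
 44  000010101010111010100→0 (0)
 45  000101010101110101000→0 (0)
 46  001010101011101010000→0 (0)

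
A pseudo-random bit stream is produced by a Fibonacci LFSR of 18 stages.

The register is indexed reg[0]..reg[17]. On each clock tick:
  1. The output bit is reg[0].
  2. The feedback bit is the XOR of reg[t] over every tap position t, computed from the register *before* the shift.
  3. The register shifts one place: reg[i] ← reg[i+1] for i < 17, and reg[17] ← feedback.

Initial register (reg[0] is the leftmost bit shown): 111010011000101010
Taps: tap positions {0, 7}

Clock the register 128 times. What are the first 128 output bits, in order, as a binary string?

tick  register→output (feedback)
  0  111010011000101010→1 (0)
  1  110100110001010100→1 (0)
  2  101001100010101000→1 (1)
  3  010011000101010001→0 (0)
  4  100110001010100010→1 (1)
  5  001100010101000101→0 (1)
  6  011000101010001011→0 (0)
  7  110001010100010110→1 (0)
  8  100010101000101100→1 (1)
  9  000101010001011001→0 (1)
 10  001010100010110011→0 (0)
 11  010101000101100110→0 (0)
 12  101010001011001100→1 (1)
 13  010100010110011001→0 (1)
 14  101000101100110011→1 (1)
 15  010001011001100111→0 (1)
 16  100010110011001111→1 (0)
 17  000101100110011110→0 (0)
 18  001011001100111100→0 (0)
 19  010110011001111000→0 (1)
 20  101100110011110001→1 (0)
 21  011001100111100010→0 (0)
 22  110011001111000100→1 (1)
 23  100110011110001001→1 (0)
 24  001100111100010010→0 (1)
 25  011001111000100101→0 (1)
 26  110011110001001011→1 (0)
 27  100111100010010110→1 (1)
 28  001111000100101101→0 (0)
 29  011110001001011010→0 (0)
 30  111100010010110100→1 (0)
 31  111000100101101000→1 (1)
 32  110001001011010001→1 (1)
 33  100010010110100011→1 (0)
 34  000100101101000110→0 (0)
 35  001001011010001100→0 (1)
 36  010010110100011001→0 (1)
 37  100101101000110011→1 (1)
 38  001011010001100111→0 (1)
 39  010110100011001111→0 (0)
 40  101101000110011110→1 (1)
 41  011010001100111101→0 (0)
 42  110100011001111010→1 (0)
 43  101000110011110100→1 (0)
 44  010001100111101000→0 (0)
 45  100011001111010000→1 (1)
 46  000110011110100001→0 (1)
 47  001100111101000011→0 (1)
 48  011001111010000111→0 (1)
 49  110011110100001111→1 (0)
 50  100111101000011110→1 (1)
 51  001111010000111101→0 (1)
 52  011110100001111011→0 (0)
 53  111101000011110110→1 (1)
 54  111010000111101101→1 (1)
 55  110100001111011011→1 (1)
 56  101000011110110111→1 (0)
 57  010000111101101110→0 (1)
 58  100001111011011101→1 (0)
 59  000011110110111010→0 (1)
 60  000111101101110101→0 (0)
 61  001111011011101010→0 (1)
 62  011110110111010101→0 (1)
 63  111101101110101011→1 (1)
 64  111011011101010111→1 (0)
 65  110110111010101110→1 (0)
 66  101101110101011100→1 (0)
 67  011011101010111000→0 (0)
 68  110111010101110000→1 (0)
 69  101110101011100000→1 (1)
 70  011101010111000001→0 (1)
 71  111010101110000011→1 (1)
 72  110101011100000111→1 (0)
 73  101010111000001110→1 (0)
 74  010101110000011100→0 (1)
 75  101011100000111001→1 (1)
 76  010111000001110011→0 (0)
 77  101110000011100110→1 (1)
 78  011100000111001101→0 (0)
 79  111000001110011010→1 (1)
 80  110000011100110101→1 (0)
 81  100000111001101010→1 (0)
 82  000001110011010100→0 (1)
 83  000011100110101001→0 (0)
 84  000111001101010010→0 (0)
 85  001110011010100100→0 (1)
 86  011100110101001001→0 (1)
 87  111001101010010011→1 (1)
 88  110011010100100111→1 (0)
 89  100110101001001110→1 (1)
 90  001101010010011101→0 (1)
 91  011010100100111011→0 (0)
 92  110101001001110110→1 (1)
 93  101010010011101101→1 (0)
 94  010100100111011010→0 (0)
 95  101001001110110100→1 (1)
 96  010010011101101001→0 (1)
 97  100100111011010011→1 (0)
 98  001001110110100110→0 (1)
 99  010011101101001101→0 (0)
100  100111011010011010→1 (0)
101  001110110100110100→0 (1)
102  011101101001101001→0 (0)
103  111011010011010010→1 (0)
104  110110100110100100→1 (1)
105  101101001101001001→1 (1)
106  011010011010010011→0 (1)
107  110100110100100111→1 (0)
108  101001101001001110→1 (1)
109  010011010010011101→0 (1)
110  100110100100111011→1 (1)
111  001101001001110111→0 (0)
112  011010010011101110→0 (1)
113  110100100111011101→1 (1)
114  101001001110111011→1 (1)
115  010010011101110111→0 (1)
116  100100111011101111→1 (0)
117  001001110111011110→0 (1)
118  010011101110111101→0 (0)
119  100111011101111010→1 (0)
120  001110111011110100→0 (1)
121  011101110111101001→0 (1)
122  111011101111010011→1 (1)
123  110111011110100111→1 (0)
124  101110111101001110→1 (0)
125  011101111010011100→0 (1)
126  111011110100111001→1 (0)
127  110111101001110010→1 (1)

11101001100010101000101100110011110001001011010001100111101000011110110111010101110000011100110101001001110110100110100100111011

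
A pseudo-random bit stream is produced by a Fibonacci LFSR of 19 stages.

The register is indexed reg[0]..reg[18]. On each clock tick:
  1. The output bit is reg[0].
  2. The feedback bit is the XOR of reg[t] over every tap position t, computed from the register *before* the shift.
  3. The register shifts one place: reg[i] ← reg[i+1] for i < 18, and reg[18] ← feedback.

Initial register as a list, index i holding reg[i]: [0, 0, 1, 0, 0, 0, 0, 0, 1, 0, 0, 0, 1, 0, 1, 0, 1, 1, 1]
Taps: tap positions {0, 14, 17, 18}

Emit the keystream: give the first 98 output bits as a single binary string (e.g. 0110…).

step | reg (before) | out | fb
   0 | 0010000010001010111 | 0 | 1
   1 | 0100000100010101111 | 0 | 0
   2 | 1000001000101011110 | 1 | 1
   3 | 0000010001010111101 | 0 | 0
   4 | 0000100010101111010 | 0 | 0
   5 | 0001000101011110100 | 0 | 1
   6 | 0010001010111101001 | 0 | 1
   7 | 0100010101111010011 | 0 | 1
   8 | 1000101011110100111 | 1 | 1
   9 | 0001010111101001111 | 0 | 0
  10 | 0010101111010011110 | 0 | 0
  11 | 0101011110100111100 | 0 | 1
  12 | 1010111101001111001 | 1 | 1
  13 | 0101111010011110011 | 0 | 1
  14 | 1011110100111100111 | 1 | 1
  15 | 0111101001111001111 | 0 | 0
  16 | 1111010011110011110 | 1 | 1
  17 | 1110100111100111101 | 1 | 1
  18 | 1101001111001111011 | 1 | 0
  19 | 1010011110011110110 | 1 | 1
  20 | 0100111100111101101 | 0 | 1
  21 | 1001111001111011011 | 1 | 0
  22 | 0011110011110110110 | 0 | 0
  23 | 0111100111101101100 | 0 | 0
  24 | 1111001111011011000 | 1 | 0
  25 | 1110011110110110000 | 1 | 0
  26 | 1100111101101100000 | 1 | 1
  27 | 1001111011011000001 | 1 | 0
  28 | 0011110110110000010 | 0 | 1
  29 | 0111101101100000101 | 0 | 1
  30 | 1111011011000001011 | 1 | 1
  31 | 1110110110000010111 | 1 | 0
  32 | 1101101100000101110 | 1 | 0
  33 | 1011011000001011100 | 1 | 0
  34 | 0110110000010111000 | 0 | 1
  35 | 1101100000101110001 | 1 | 1
  36 | 1011000001011100011 | 1 | 1
  37 | 0110000010111000111 | 0 | 0
  38 | 1100000101110001110 | 1 | 0
  39 | 1000001011100011100 | 1 | 0
  40 | 0000010111000111000 | 0 | 1
  41 | 0000101110001110001 | 0 | 0
  42 | 0001011100011100010 | 0 | 1
  43 | 0010111000111000101 | 0 | 1
  44 | 0101110001110001011 | 0 | 0
  45 | 1011100011100010110 | 1 | 1
  46 | 0111000111000101101 | 0 | 1
  47 | 1110001110001011011 | 1 | 0
  48 | 1100011100010110110 | 1 | 1
  49 | 1000111000101101101 | 1 | 0
  50 | 0001110001011011010 | 0 | 0
  51 | 0011100010110110100 | 0 | 1
  52 | 0111000101101101001 | 0 | 1
  53 | 1110001011011010011 | 1 | 0
  54 | 1100010110110100110 | 1 | 0
  55 | 1000101101101001100 | 1 | 1
  56 | 0001011011010011001 | 0 | 0
  57 | 0010110110100110010 | 0 | 0
  58 | 0101101101001100100 | 0 | 0
  59 | 1011011010011001000 | 1 | 1
  60 | 0110110100110010001 | 0 | 0
  61 | 1101101001100100010 | 1 | 0
  62 | 1011010011001000100 | 1 | 1
  63 | 0110100110010001001 | 0 | 1
  64 | 1101001100100010011 | 1 | 0
  65 | 1010011001000100110 | 1 | 0
  66 | 0100110010001001100 | 0 | 0
  67 | 1001100100010011000 | 1 | 0
  68 | 0011001000100110000 | 0 | 1
  69 | 0110010001001100001 | 0 | 1
  70 | 1100100010011000011 | 1 | 1
  71 | 1001000100110000111 | 1 | 1
  72 | 0010001001100001111 | 0 | 0
  73 | 0100010011000011110 | 0 | 0
  74 | 1000100110000111100 | 1 | 0
  75 | 0001001100001111000 | 0 | 1
  76 | 0010011000011110001 | 0 | 0
  77 | 0100110000111100010 | 0 | 1
  78 | 1001100001111000101 | 1 | 0
  79 | 0011000011110001010 | 0 | 1
  80 | 0110000111100010101 | 0 | 0
  81 | 1100001111000101010 | 1 | 0
  82 | 1000011110001010100 | 1 | 0
  83 | 0000111100010101000 | 0 | 0
  84 | 0001111000101010000 | 0 | 1
  85 | 0011110001010100001 | 0 | 1
  86 | 0111100010101000011 | 0 | 0
  87 | 1111000101010000110 | 1 | 0
  88 | 1110001010100001100 | 1 | 1
  89 | 1100010101000011001 | 1 | 1
  90 | 1000101010000110011 | 1 | 0
  91 | 0001010100001100110 | 0 | 1
  92 | 0010101000011001101 | 0 | 1
  93 | 0101010000110011011 | 0 | 1
  94 | 1010100001100110111 | 1 | 0
  95 | 0101000011001101110 | 0 | 1
  96 | 1010000110011011101 | 1 | 1
  97 | 0100001100110111011 | 0 | 1

00100000100010101111010011110011110110110000010111000111000101101101001100100010011000011110001010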